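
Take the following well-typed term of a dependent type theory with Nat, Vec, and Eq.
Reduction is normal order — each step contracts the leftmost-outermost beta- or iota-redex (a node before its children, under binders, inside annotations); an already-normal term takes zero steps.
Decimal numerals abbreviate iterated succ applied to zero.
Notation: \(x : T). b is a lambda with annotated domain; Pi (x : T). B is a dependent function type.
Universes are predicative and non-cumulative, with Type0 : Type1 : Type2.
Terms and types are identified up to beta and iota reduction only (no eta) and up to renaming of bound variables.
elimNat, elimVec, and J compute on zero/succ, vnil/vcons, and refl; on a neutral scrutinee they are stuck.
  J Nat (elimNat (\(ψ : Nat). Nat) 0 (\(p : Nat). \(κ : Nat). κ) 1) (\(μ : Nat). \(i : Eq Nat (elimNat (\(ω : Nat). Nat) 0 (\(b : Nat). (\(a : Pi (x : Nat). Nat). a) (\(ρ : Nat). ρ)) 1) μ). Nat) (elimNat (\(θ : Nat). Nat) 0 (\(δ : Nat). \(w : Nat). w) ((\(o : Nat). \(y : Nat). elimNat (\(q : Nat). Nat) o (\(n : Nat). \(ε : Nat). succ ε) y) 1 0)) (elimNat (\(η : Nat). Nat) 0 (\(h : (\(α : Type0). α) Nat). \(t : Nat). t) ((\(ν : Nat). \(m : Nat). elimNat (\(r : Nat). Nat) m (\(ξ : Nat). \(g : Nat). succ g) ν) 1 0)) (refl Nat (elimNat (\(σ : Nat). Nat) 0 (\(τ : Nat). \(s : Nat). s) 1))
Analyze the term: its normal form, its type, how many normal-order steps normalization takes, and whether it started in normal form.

reduced normal form:
  0
type:
  Nat
normal-order step count: 8
term was already normal: no
first contracted redex: a J iota-redex


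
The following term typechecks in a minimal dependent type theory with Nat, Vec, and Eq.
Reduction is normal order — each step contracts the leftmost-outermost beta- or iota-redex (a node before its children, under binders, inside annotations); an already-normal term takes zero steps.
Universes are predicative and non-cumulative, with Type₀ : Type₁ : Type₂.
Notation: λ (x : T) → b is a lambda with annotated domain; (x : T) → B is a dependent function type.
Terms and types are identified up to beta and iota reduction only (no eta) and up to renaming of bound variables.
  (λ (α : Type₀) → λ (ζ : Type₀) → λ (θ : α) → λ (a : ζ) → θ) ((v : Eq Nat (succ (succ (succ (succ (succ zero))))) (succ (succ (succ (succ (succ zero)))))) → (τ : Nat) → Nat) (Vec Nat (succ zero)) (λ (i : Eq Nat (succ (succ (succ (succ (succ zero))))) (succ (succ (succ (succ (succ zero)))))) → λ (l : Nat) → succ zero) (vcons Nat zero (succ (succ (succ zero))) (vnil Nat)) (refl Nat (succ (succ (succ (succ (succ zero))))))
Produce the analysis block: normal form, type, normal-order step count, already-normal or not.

reduced normal form:
  λ (α : Nat) → succ zero
the term's type:
  (α : Nat) → Nat
normal-order step count: 5
term was already normal: no
first contracted redex: a beta-redex


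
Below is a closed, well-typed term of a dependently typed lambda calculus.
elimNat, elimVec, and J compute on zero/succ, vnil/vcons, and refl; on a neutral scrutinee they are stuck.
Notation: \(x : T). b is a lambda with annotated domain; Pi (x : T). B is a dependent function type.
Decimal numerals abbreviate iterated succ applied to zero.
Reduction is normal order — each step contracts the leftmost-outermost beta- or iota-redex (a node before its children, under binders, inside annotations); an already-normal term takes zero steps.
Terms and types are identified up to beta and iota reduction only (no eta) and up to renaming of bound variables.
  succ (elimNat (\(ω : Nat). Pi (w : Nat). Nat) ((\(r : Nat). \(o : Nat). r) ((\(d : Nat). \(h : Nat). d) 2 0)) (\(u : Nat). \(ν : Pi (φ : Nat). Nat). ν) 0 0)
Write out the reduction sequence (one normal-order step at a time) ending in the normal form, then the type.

normal-order reduction:
  succ (elimNat (\(ω : Nat). Pi (w : Nat). Nat) ((\(r : Nat). \(o : Nat). r) ((\(d : Nat). \(h : Nat). d) 2 0)) (\(u : Nat). \(ν : Pi (φ : Nat). Nat). ν) 0 0)
  ~> succ ((\(ω : Nat). \(w : Nat). ω) ((\(r : Nat). \(o : Nat). r) 2 0) 0)
  ~> succ ((\(ω : Nat). (\(w : Nat). \(r : Nat). w) 2 0) 0)
  ~> succ ((\(ω : Nat). \(w : Nat). ω) 2 0)
  ~> succ ((\(ω : Nat). 2) 0)
  ~> 3
inferred type:
  Nat


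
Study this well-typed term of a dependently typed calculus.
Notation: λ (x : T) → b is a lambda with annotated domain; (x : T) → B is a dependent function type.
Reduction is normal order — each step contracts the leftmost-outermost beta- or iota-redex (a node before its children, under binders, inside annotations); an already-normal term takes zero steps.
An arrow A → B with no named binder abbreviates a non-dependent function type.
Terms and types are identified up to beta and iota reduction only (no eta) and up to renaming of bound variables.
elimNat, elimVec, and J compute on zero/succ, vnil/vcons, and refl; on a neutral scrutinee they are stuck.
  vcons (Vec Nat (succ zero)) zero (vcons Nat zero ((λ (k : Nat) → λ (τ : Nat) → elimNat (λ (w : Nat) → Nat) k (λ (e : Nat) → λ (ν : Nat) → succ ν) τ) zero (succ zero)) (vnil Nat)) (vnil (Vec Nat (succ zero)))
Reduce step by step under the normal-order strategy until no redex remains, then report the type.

normal-order reduction sequence:
  vcons (Vec Nat (succ zero)) zero (vcons Nat zero ((λ (k : Nat) → λ (τ : Nat) → elimNat (λ (w : Nat) → Nat) k (λ (e : Nat) → λ (ν : Nat) → succ ν) τ) zero (succ zero)) (vnil Nat)) (vnil (Vec Nat (succ zero)))
  ~> vcons (Vec Nat (succ zero)) zero (vcons Nat zero ((λ (k : Nat) → elimNat (λ (τ : Nat) → Nat) zero (λ (w : Nat) → λ (e : Nat) → succ e) k) (succ zero)) (vnil Nat)) (vnil (Vec Nat (succ zero)))
  ~> vcons (Vec Nat (succ zero)) zero (vcons Nat zero (elimNat (λ (k : Nat) → Nat) zero (λ (τ : Nat) → λ (w : Nat) → succ w) (succ zero)) (vnil Nat)) (vnil (Vec Nat (succ zero)))
  ~> vcons (Vec Nat (succ zero)) zero (vcons Nat zero ((λ (k : Nat) → λ (τ : Nat) → succ τ) zero (elimNat (λ (w : Nat) → Nat) zero (λ (e : Nat) → λ (ν : Nat) → succ ν) zero)) (vnil Nat)) (vnil (Vec Nat (succ zero)))
  ~> vcons (Vec Nat (succ zero)) zero (vcons Nat zero ((λ (k : Nat) → succ k) (elimNat (λ (τ : Nat) → Nat) zero (λ (w : Nat) → λ (e : Nat) → succ e) zero)) (vnil Nat)) (vnil (Vec Nat (succ zero)))
  ~> vcons (Vec Nat (succ zero)) zero (vcons Nat zero (succ (elimNat (λ (k : Nat) → Nat) zero (λ (τ : Nat) → λ (w : Nat) → succ w) zero)) (vnil Nat)) (vnil (Vec Nat (succ zero)))
  ~> vcons (Vec Nat (succ zero)) zero (vcons Nat zero (succ zero) (vnil Nat)) (vnil (Vec Nat (succ zero)))
type:
  Vec (Vec Nat (succ zero)) (succ zero)


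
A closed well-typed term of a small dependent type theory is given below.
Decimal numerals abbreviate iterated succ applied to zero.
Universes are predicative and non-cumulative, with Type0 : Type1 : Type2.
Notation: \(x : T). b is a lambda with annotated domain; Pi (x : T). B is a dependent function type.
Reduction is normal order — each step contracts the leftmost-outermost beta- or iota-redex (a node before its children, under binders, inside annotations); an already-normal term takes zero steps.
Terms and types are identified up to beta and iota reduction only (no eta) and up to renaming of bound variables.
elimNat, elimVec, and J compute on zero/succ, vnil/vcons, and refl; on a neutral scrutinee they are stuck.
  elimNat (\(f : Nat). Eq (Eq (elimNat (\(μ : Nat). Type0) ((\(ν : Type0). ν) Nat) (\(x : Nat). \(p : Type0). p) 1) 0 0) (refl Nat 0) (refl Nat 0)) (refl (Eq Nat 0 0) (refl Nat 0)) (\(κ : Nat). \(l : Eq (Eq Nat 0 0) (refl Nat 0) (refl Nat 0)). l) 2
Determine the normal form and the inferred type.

resulting normal form:
  refl (Eq Nat 0 0) (refl Nat 0)
the term's type:
  Eq (Eq Nat 0 0) (refl Nat 0) (refl Nat 0)


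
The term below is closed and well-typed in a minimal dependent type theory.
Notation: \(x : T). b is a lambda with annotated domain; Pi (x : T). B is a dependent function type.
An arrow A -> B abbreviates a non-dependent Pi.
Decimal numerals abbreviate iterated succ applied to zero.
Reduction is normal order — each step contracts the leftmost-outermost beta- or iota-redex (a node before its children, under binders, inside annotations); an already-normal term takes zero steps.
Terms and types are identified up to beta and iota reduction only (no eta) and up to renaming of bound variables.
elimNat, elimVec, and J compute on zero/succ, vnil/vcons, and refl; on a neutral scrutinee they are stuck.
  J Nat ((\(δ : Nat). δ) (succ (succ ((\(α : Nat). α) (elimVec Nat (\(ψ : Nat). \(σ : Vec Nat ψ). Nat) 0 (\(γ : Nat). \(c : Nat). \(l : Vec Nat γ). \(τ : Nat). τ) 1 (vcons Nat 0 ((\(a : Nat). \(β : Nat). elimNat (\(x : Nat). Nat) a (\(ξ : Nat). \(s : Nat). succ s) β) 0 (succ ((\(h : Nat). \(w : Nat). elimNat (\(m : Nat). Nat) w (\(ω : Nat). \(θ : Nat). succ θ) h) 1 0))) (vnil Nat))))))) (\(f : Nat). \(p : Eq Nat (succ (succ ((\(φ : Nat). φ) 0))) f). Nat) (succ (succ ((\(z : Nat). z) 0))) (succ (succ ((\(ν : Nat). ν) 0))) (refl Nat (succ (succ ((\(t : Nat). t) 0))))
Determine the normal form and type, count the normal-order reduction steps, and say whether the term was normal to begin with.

resulting normal form:
  2
inferred type:
  Nat
normal-order step count: 2
term was already normal: no
first redex: a J iota-redex


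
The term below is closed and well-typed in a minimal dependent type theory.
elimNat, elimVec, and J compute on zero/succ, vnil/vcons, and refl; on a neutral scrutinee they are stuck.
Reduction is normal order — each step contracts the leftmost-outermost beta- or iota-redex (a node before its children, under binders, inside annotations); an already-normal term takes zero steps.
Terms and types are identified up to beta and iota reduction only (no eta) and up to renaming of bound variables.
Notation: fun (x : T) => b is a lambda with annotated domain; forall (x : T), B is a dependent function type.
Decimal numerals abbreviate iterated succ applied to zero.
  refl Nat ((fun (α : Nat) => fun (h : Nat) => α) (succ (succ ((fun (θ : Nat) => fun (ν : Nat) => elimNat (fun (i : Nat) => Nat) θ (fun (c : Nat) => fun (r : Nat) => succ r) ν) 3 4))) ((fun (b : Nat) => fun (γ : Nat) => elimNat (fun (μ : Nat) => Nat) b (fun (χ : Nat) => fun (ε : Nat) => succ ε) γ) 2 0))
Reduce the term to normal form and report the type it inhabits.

resulting normal form:
  refl Nat 9
inferred type:
  Eq Nat 9 9
observation: 17 normal-order steps separate the term from its normal form.


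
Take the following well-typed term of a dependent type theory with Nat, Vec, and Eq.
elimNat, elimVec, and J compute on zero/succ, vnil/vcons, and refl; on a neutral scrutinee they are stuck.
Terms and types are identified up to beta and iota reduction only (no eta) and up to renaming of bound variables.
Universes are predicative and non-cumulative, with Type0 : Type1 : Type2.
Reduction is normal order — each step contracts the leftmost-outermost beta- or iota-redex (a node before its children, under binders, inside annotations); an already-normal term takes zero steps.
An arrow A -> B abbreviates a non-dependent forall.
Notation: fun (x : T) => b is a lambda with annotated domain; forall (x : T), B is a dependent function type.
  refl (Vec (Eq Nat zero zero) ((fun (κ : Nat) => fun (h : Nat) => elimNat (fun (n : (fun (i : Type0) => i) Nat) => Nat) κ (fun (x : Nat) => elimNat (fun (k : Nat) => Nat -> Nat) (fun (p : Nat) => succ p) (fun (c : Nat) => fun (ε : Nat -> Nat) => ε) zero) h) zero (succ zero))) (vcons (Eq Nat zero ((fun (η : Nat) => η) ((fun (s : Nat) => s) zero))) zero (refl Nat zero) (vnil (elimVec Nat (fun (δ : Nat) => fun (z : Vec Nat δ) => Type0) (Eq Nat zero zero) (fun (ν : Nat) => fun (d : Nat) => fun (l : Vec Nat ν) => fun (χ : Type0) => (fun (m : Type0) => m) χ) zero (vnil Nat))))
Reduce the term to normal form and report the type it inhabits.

normal form:
  refl (Vec (Eq Nat zero zero) (succ zero)) (vcons (Eq Nat zero zero) zero (refl Nat zero) (vnil (Eq Nat zero zero)))
type:
  Eq (Vec (Eq Nat zero zero) (succ zero)) (vcons (Eq Nat zero zero) zero (refl Nat zero) (vnil (Eq Nat zero zero))) (vcons (Eq Nat zero zero) zero (refl Nat zero) (vnil (Eq Nat zero zero)))


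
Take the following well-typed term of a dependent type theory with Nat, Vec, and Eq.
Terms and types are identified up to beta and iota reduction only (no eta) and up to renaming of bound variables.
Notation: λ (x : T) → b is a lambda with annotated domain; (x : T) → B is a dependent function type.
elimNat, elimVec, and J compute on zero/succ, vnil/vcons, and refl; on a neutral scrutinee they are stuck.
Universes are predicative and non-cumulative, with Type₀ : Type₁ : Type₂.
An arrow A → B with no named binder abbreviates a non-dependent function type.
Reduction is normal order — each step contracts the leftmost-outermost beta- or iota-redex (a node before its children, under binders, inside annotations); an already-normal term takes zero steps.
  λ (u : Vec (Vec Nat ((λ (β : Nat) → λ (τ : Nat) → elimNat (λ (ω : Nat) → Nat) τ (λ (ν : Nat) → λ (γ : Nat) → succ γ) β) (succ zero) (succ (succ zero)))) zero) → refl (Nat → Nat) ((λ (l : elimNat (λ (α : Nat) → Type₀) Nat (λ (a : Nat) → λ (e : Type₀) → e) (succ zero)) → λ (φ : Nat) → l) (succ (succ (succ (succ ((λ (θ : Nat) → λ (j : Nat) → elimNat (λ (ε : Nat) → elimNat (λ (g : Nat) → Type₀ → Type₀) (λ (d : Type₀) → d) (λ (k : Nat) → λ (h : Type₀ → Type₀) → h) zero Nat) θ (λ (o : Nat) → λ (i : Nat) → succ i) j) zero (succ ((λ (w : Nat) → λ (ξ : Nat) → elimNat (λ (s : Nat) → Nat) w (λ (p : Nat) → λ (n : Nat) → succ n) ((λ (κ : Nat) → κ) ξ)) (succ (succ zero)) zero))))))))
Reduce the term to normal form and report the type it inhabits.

reduced normal form:
  λ (u : Vec (Vec Nat (succ (succ (succ zero)))) zero) → refl (Nat → Nat) (λ (β : Nat) → succ (succ (succ (succ (succ (succ (succ zero)))))))
type:
  Vec (Vec Nat (succ (succ (succ zero)))) zero → Eq (Nat → Nat) (λ (u : Nat) → succ (succ (succ (succ (succ (succ (succ zero))))))) (λ (β : Nat) → succ (succ (succ (succ (succ (succ (succ zero)))))))


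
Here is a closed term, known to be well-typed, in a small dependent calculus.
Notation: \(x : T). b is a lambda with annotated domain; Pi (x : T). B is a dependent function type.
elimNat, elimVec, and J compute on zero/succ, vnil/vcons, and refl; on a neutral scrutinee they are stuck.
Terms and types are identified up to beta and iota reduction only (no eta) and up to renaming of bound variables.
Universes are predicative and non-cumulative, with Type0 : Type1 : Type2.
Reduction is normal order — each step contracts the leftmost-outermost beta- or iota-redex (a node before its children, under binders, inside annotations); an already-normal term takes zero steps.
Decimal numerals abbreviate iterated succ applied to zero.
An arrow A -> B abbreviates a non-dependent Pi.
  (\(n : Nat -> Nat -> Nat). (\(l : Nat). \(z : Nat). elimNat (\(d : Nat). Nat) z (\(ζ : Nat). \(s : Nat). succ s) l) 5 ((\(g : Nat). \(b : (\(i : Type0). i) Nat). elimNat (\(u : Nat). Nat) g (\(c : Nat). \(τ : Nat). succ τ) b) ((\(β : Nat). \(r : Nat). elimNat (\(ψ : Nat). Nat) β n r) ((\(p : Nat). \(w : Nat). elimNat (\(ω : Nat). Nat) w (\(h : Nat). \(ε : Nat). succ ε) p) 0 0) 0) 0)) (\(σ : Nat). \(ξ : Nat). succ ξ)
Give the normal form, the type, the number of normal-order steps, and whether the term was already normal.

normal form:
  5
the term's type:
  Nat
reduction steps (normal order): 28
term was already normal: no
first contracted redex: a beta-redex


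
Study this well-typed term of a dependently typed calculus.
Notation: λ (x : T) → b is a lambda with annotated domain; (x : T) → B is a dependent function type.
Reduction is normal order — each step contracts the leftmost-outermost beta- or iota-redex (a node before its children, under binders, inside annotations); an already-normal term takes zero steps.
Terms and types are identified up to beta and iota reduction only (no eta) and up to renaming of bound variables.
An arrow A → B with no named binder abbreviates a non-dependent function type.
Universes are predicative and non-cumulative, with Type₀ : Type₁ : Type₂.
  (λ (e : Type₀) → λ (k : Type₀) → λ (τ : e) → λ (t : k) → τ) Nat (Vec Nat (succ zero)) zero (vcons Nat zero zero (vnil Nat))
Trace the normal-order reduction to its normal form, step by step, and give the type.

reduction (normal order):
  (λ (e : Type₀) → λ (k : Type₀) → λ (τ : e) → λ (t : k) → τ) Nat (Vec Nat (succ zero)) zero (vcons Nat zero zero (vnil Nat))
  ~> (λ (e : Type₀) → λ (k : Nat) → λ (τ : e) → k) (Vec Nat (succ zero)) zero (vcons Nat zero zero (vnil Nat))
  ~> (λ (e : Nat) → λ (k : Vec Nat (succ zero)) → e) zero (vcons Nat zero zero (vnil Nat))
  ~> (λ (e : Vec Nat (succ zero)) → zero) (vcons Nat zero zero (vnil Nat))
  ~> zero
inferred type:
  Nat


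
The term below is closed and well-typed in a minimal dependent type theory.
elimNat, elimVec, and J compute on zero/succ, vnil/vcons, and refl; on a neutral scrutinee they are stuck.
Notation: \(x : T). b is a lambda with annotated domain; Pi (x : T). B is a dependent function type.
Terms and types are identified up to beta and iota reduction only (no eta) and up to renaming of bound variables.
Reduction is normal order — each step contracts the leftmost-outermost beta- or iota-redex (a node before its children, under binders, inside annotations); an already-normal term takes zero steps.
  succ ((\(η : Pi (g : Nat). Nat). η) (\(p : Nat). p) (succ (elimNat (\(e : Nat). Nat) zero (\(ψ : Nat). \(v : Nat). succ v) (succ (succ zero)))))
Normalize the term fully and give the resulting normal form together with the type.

normal form:
  succ (succ (succ (succ zero)))
inferred type:
  Nat


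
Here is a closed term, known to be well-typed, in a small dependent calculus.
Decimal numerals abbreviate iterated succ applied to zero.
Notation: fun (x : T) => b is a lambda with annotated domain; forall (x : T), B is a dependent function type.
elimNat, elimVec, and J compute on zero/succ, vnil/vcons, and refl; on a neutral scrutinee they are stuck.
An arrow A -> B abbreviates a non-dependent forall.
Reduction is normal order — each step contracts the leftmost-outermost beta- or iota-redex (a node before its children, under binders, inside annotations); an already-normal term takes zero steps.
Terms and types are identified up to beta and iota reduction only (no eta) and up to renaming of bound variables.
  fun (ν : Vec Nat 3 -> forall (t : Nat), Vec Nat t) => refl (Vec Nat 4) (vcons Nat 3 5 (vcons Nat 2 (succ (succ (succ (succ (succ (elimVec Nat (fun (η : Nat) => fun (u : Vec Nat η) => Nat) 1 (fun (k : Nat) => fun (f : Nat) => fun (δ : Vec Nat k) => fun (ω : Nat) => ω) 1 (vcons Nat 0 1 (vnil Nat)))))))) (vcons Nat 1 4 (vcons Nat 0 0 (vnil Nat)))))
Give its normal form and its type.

reduced normal form:
  fun (ν : Vec Nat 3 -> forall (t : Nat), Vec Nat t) => refl (Vec Nat 4) (vcons Nat 3 5 (vcons Nat 2 6 (vcons Nat 1 4 (vcons Nat 0 0 (vnil Nat)))))
type:
  (Vec Nat 3 -> forall (ν : Nat), Vec Nat ν) -> Eq (Vec Nat 4) (vcons Nat 3 5 (vcons Nat 2 6 (vcons Nat 1 4 (vcons Nat 0 0 (vnil Nat))))) (vcons Nat 3 5 (vcons Nat 2 6 (vcons Nat 1 4 (vcons Nat 0 0 (vnil Nat)))))


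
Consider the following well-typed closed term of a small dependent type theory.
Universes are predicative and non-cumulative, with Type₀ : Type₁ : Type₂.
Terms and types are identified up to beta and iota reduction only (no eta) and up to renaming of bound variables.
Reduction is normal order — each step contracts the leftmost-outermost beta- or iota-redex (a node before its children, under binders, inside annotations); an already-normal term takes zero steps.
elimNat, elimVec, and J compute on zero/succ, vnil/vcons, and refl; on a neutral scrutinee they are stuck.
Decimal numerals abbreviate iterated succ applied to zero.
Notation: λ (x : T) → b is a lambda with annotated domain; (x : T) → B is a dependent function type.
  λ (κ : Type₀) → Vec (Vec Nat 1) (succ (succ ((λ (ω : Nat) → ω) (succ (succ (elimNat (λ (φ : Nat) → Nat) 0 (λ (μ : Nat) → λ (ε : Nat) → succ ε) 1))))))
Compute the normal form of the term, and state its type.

reduced normal form:
  λ (κ : Type₀) → Vec (Vec Nat 1) 5
type:
  (κ : Type₀) → Type₀
observation: contracting a beta-redex first, the term normalizes in 5 steps.


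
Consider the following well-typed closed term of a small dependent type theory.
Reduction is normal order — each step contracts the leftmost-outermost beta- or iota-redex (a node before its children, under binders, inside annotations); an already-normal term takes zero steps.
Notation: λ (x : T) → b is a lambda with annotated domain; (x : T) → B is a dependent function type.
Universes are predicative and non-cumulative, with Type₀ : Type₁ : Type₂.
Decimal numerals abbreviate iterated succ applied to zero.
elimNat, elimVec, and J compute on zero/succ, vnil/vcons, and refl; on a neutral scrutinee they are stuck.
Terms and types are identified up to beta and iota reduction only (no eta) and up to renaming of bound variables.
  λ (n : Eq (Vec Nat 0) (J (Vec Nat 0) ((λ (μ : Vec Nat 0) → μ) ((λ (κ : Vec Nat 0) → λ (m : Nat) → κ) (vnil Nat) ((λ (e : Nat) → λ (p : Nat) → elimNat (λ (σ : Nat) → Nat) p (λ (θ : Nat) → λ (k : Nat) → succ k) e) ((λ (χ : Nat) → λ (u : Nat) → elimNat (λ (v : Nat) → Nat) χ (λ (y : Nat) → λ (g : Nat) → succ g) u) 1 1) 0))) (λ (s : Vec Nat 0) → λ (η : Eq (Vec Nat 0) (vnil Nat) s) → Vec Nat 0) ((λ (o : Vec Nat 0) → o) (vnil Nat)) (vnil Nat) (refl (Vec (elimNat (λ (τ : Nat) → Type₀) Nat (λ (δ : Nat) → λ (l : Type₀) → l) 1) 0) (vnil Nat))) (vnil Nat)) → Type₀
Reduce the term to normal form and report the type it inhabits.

resulting normal form:
  λ (n : Eq (Vec Nat 0) (vnil Nat) (vnil Nat)) → Type₀
type:
  (n : Eq (Vec Nat 0) (vnil Nat) (vnil Nat)) → Type₁


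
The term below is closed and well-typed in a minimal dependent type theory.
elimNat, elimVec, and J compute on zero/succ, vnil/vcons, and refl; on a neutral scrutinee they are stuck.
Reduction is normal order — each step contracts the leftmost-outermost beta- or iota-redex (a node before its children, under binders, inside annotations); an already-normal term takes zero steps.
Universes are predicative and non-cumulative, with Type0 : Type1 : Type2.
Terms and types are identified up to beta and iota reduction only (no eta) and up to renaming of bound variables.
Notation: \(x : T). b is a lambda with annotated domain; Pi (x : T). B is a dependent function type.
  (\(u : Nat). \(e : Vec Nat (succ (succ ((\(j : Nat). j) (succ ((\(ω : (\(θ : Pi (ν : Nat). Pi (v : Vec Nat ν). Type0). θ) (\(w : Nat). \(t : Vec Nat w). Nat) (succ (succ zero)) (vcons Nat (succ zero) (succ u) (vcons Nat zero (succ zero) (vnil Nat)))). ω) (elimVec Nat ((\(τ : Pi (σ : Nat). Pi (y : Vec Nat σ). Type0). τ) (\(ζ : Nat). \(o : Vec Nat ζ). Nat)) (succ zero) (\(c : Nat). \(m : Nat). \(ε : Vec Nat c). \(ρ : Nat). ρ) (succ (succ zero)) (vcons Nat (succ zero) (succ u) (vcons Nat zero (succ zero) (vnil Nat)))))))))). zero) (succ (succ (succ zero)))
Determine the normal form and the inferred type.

resulting normal form:
  \(u : Vec Nat (succ (succ (succ (succ zero))))). zero
the term's type:
  Pi (u : Vec Nat (succ (succ (succ (succ zero))))). Nat
observation: 14 normal-order steps normalize the term, beginning with a beta-redex.


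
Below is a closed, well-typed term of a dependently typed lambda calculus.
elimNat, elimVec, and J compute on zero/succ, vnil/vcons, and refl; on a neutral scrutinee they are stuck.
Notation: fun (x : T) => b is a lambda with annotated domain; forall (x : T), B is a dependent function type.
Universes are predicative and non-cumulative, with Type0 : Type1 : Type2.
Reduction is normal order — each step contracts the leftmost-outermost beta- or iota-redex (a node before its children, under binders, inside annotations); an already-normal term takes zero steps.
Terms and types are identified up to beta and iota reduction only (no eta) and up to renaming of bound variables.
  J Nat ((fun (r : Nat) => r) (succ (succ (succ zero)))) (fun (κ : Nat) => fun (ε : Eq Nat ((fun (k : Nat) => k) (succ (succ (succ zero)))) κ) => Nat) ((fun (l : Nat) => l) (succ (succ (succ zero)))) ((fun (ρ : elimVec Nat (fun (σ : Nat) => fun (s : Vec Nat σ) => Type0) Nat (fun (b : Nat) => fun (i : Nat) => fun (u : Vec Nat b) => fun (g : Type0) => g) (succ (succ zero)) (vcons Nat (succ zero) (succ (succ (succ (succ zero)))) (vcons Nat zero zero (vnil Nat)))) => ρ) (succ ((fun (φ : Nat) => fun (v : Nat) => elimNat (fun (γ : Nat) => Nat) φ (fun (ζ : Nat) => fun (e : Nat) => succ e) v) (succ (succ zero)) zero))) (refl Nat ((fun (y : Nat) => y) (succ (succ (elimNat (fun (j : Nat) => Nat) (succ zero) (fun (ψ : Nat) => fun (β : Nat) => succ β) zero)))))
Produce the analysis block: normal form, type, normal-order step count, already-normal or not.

reduced normal form:
  succ (succ (succ zero))
inferred type:
  Nat
normal-order step count: 2
started in normal form: no
first redex: a J iota-redex


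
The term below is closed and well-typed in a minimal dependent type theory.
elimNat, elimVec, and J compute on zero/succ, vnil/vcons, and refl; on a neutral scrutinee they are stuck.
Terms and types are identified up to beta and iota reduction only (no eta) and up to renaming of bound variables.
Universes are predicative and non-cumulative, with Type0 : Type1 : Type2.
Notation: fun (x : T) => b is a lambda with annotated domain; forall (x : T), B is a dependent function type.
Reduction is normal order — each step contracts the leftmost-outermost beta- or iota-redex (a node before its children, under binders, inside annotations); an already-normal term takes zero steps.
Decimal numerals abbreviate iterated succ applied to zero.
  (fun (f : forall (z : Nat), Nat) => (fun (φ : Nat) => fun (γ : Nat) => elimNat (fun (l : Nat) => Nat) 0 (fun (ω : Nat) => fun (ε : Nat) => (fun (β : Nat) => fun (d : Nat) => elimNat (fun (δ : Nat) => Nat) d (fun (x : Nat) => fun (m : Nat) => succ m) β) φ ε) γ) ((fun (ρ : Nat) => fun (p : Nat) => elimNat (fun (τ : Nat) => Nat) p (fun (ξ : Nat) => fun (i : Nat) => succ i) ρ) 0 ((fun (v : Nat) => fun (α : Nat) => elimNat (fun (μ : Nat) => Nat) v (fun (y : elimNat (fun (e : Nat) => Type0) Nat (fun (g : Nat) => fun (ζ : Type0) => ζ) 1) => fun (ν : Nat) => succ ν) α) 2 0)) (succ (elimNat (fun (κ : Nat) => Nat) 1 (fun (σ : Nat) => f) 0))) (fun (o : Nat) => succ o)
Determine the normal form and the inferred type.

reduced normal form:
  4
type:
  Nat


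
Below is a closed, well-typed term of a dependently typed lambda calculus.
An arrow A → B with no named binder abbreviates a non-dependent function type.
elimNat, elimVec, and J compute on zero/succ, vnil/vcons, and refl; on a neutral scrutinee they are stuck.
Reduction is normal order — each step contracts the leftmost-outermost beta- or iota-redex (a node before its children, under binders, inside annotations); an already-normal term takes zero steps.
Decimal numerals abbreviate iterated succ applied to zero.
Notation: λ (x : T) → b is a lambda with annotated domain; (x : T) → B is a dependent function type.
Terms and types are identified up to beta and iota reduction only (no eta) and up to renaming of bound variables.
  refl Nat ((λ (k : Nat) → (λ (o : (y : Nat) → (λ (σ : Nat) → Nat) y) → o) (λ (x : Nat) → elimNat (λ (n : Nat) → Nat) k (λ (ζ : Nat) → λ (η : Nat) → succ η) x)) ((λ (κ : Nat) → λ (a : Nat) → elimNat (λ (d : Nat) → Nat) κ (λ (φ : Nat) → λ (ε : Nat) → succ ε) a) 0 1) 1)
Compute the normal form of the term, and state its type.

reduced normal form:
  refl Nat 2
inferred type:
  Eq Nat 2 2
observation: the term reaches its normal form after 13 normal-order steps.


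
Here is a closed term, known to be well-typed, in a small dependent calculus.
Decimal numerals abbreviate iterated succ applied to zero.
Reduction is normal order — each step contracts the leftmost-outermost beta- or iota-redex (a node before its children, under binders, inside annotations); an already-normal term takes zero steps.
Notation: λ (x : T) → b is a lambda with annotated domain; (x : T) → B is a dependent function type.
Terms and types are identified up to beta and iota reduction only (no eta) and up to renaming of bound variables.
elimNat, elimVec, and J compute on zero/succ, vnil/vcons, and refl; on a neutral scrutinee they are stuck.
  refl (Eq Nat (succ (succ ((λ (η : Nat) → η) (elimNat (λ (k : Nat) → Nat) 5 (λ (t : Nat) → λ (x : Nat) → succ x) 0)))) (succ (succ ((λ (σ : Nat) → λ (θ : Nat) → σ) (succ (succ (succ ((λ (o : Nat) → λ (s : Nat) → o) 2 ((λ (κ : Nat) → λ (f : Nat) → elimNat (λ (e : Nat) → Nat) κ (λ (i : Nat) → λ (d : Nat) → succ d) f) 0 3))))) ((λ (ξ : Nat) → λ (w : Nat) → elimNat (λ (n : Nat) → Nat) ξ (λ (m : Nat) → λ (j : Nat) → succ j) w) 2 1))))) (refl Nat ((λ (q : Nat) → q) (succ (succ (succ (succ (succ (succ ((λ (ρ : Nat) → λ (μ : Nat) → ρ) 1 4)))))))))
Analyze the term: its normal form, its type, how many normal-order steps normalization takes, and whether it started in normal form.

resulting normal form:
  refl (Eq Nat 7 7) (refl Nat 7)
the term's type:
  Eq (Eq Nat 7 7) (refl Nat 7) (refl Nat 7)
reduction steps (normal order): 9
started in normal form: no
first contracted redex: a beta-redex


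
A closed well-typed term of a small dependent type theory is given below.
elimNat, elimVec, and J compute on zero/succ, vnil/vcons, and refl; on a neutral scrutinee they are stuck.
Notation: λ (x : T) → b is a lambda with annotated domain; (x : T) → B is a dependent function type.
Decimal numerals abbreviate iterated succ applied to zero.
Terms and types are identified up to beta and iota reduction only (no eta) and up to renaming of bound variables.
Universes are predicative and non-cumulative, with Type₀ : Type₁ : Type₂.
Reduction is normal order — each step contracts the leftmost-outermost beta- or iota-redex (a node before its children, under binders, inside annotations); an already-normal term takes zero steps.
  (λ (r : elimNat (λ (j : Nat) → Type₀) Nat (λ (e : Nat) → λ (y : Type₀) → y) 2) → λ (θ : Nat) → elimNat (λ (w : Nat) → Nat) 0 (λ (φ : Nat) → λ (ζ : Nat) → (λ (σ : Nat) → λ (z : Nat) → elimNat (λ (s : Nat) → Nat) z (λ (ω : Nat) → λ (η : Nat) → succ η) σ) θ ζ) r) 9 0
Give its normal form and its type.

resulting normal form:
  0
type:
  Nat
observation: the leftmost-outermost redex is a beta-redex, and normalization takes 57 steps.


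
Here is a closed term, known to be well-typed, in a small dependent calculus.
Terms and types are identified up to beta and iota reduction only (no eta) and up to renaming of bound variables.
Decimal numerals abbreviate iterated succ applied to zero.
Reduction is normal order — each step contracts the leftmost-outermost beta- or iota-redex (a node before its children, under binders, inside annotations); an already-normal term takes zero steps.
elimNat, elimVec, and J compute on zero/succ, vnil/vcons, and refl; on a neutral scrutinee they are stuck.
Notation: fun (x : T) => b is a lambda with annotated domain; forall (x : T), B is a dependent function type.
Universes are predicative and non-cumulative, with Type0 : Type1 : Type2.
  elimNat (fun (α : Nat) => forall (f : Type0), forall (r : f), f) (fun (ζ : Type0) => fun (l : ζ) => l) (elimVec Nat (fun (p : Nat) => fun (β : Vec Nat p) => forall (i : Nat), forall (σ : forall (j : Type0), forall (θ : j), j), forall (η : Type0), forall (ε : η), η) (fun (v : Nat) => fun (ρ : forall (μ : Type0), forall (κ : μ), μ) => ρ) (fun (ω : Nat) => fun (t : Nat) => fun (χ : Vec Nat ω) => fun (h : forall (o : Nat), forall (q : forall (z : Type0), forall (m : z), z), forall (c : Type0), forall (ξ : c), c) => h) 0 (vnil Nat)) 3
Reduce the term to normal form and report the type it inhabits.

normal form:
  fun (α : Type0) => fun (f : α) => f
the term's type:
  forall (α : Type0), forall (f : α), α
observation: the term reaches its normal form after 13 normal-order steps.


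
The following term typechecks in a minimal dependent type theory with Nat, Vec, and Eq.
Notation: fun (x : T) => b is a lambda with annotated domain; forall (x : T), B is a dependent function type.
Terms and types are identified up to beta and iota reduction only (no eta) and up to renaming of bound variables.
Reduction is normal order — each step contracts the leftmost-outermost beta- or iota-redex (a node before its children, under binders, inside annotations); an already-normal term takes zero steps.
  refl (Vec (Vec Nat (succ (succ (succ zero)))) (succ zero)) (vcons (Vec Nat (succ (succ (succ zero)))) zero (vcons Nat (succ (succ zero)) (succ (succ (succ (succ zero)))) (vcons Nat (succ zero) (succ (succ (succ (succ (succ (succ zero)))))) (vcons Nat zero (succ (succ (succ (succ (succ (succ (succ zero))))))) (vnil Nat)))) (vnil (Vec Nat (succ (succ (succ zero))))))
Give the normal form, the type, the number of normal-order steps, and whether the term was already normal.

reduced normal form:
  refl (Vec (Vec Nat (succ (succ (succ zero)))) (succ zero)) (vcons (Vec Nat (succ (succ (succ zero)))) zero (vcons Nat (succ (succ zero)) (succ (succ (succ (succ zero)))) (vcons Nat (succ zero) (succ (succ (succ (succ (succ (succ zero)))))) (vcons Nat zero (succ (succ (succ (succ (succ (succ (succ zero))))))) (vnil Nat)))) (vnil (Vec Nat (succ (succ (succ zero))))))
the term's type:
  Eq (Vec (Vec Nat (succ (succ (succ zero)))) (succ zero)) (vcons (Vec Nat (succ (succ (succ zero)))) zero (vcons Nat (succ (succ zero)) (succ (succ (succ (succ zero)))) (vcons Nat (succ zero) (succ (succ (succ (succ (succ (succ zero)))))) (vcons Nat zero (succ (succ (succ (succ (succ (succ (succ zero))))))) (vnil Nat)))) (vnil (Vec Nat (succ (succ (succ zero)))))) (vcons (Vec Nat (succ (succ (succ zero)))) zero (vcons Nat (succ (succ zero)) (succ (succ (succ (succ zero)))) (vcons Nat (succ zero) (succ (succ (succ (succ (succ (succ zero)))))) (vcons Nat zero (succ (succ (succ (succ (succ (succ (succ zero))))))) (vnil Nat)))) (vnil (Vec Nat (succ (succ (succ zero))))))
steps to reach normal form (normal order): 0
started in normal form: yes


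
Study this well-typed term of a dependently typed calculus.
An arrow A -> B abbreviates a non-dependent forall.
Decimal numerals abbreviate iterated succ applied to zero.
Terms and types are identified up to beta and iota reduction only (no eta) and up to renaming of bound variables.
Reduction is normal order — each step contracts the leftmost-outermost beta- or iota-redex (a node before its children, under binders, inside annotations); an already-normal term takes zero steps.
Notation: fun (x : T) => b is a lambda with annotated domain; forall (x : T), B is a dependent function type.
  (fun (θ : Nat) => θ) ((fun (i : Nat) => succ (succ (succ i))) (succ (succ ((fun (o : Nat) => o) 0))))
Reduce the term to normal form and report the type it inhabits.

normal form:
  5
type:
  Nat
observation: 3 normal-order steps normalize the term, beginning with a beta-redex.


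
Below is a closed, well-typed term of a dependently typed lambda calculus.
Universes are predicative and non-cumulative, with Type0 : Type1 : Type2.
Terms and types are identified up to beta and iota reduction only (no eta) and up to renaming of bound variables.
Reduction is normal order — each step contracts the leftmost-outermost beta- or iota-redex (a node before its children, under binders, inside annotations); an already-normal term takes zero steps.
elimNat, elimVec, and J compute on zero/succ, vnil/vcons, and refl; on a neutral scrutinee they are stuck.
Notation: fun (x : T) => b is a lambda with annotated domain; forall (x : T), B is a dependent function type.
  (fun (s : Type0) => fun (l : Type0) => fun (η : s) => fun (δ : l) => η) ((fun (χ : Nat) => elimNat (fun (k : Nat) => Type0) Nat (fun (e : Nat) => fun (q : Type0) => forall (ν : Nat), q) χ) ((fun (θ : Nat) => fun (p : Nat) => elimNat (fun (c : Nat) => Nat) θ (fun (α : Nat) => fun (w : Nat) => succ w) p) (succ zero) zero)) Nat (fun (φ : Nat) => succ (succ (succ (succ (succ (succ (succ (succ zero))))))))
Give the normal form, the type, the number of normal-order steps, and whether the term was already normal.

reduced normal form:
  fun (s : Nat) => fun (l : Nat) => succ (succ (succ (succ (succ (succ (succ (succ zero)))))))
type:
  forall (s : Nat), forall (l : Nat), Nat
reduction steps (normal order): 3
term was already normal: no
first redex: a beta-redex


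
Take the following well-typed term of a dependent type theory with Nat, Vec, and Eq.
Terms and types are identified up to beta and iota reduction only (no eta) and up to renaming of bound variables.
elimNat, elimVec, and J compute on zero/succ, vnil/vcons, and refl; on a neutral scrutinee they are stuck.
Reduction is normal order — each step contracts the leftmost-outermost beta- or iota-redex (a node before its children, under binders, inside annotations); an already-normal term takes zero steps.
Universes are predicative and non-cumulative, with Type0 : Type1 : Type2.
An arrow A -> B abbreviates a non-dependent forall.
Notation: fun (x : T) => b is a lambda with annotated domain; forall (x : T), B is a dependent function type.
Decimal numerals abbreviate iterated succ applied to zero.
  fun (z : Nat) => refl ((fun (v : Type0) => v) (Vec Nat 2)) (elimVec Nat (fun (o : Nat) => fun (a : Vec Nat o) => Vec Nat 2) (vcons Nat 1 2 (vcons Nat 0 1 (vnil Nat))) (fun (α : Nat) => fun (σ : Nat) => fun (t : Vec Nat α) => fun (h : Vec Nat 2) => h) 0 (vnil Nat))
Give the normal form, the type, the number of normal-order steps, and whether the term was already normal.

normal form:
  fun (z : Nat) => refl (Vec Nat 2) (vcons Nat 1 2 (vcons Nat 0 1 (vnil Nat)))
type:
  Nat -> Eq (Vec Nat 2) (vcons Nat 1 2 (vcons Nat 0 1 (vnil Nat))) (vcons Nat 1 2 (vcons Nat 0 1 (vnil Nat)))
steps to reach normal form (normal order): 2
started in normal form: no
first contracted redex: a beta-redex


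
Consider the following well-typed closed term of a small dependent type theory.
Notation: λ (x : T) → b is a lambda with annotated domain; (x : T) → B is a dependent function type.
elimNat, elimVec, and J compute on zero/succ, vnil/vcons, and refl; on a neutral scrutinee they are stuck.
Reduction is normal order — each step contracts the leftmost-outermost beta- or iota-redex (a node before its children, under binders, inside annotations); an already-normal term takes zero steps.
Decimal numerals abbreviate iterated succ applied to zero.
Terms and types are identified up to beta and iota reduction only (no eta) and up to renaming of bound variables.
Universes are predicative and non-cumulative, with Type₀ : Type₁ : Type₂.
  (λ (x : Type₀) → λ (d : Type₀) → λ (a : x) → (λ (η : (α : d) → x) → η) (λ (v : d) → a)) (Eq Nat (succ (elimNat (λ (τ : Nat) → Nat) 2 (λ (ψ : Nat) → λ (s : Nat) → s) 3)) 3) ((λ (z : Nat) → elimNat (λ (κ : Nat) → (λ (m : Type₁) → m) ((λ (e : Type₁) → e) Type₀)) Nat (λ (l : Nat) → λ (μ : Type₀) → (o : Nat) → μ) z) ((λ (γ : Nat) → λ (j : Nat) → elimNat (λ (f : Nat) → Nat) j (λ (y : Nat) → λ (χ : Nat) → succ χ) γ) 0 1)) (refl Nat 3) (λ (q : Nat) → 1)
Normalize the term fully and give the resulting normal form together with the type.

resulting normal form:
  refl Nat 3
inferred type:
  Eq Nat 3 3


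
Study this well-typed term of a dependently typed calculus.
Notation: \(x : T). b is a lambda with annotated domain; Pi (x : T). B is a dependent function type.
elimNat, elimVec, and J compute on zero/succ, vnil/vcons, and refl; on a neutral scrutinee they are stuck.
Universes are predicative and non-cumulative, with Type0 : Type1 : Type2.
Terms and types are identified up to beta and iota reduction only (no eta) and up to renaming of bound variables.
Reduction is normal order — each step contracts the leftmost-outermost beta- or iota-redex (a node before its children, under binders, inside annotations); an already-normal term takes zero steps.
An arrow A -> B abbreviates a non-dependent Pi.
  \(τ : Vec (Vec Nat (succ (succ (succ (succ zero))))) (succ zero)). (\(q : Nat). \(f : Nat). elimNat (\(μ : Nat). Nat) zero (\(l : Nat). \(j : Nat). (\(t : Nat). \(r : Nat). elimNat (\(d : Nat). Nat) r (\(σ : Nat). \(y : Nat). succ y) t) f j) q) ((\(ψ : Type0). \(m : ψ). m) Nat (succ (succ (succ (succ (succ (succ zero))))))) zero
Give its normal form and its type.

resulting normal form:
  \(τ : Vec (Vec Nat (succ (succ (succ (succ zero))))) (succ zero)). zero
type:
  Vec (Vec Nat (succ (succ (succ (succ zero))))) (succ zero) -> Nat
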